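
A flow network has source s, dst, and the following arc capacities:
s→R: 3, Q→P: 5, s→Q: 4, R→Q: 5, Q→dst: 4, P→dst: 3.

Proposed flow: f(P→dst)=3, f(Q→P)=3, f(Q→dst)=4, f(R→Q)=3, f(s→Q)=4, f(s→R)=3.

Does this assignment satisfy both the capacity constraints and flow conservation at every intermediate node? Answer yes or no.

Every edge has 0 ≤ f(e) ≤ cap(e).
At each intermediate node, inflow equals outflow.

Yes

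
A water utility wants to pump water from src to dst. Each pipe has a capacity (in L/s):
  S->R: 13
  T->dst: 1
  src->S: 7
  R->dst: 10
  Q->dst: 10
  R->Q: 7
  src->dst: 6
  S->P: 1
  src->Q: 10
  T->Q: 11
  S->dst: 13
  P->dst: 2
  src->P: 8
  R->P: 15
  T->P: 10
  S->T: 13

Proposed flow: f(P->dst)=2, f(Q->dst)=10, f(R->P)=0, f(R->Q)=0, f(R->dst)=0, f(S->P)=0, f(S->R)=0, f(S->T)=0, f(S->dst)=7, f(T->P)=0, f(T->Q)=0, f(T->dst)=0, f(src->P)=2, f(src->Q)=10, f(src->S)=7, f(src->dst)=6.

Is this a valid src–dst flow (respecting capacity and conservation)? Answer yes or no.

Yes

Every edge has 0 ≤ f(e) ≤ cap(e).
At each intermediate node, inflow equals outflow.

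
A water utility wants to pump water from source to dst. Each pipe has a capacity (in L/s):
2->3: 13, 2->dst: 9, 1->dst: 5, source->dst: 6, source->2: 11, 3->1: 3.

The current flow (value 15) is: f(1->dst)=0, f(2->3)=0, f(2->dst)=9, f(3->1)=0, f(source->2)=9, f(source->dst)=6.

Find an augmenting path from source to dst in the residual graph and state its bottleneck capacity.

Residual along source->2->3->1->dst: source->2: 2, 2->3: 13, 3->1: 3, 1->dst: 5.
Bottleneck = min = 2.

source->2->3->1->dst, bottleneck 2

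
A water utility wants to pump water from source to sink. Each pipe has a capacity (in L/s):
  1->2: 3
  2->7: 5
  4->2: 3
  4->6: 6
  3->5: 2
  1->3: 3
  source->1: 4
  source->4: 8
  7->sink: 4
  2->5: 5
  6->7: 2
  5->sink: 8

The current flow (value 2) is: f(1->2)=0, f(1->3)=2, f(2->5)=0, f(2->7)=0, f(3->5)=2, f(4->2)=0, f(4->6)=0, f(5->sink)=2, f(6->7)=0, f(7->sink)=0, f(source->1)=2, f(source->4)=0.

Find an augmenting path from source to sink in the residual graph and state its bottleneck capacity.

source->1->2->5->sink, bottleneck 2

Residual along source->1->2->5->sink: source->1: 2, 1->2: 3, 2->5: 5, 5->sink: 6.
Bottleneck = min = 2.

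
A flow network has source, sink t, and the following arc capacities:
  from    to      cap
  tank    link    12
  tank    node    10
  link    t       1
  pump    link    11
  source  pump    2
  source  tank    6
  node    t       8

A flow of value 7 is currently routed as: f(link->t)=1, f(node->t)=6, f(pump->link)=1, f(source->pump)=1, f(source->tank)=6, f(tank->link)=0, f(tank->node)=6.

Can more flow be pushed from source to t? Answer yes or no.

No

Residual reachable from source: {link, pump, source}; t is not reachable.
Saturated cut: source->tank, link->t with total capacity 7 = current flow value. Flow is maximum.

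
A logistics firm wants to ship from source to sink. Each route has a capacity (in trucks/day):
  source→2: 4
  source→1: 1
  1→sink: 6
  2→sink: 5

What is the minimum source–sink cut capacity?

5

Max flow = 5 (via 2 augmenting paths).
In the residual at optimum, the set reachable from source is {source}.
Cut edges: source→1 (cap 1), source→2 (cap 4). Sum = 5.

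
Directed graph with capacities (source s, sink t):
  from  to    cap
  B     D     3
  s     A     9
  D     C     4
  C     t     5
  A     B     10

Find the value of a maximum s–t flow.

Augment s→A→B→D→C→t: bottleneck 3. Total 3.
No augmenting path remains in the residual graph.

3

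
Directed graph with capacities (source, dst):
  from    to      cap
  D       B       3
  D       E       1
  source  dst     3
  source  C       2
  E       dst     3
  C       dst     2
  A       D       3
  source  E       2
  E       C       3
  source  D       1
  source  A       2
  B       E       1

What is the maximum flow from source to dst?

8

Augment source→dst: bottleneck 3. Total 3.
Augment source→E→dst: bottleneck 2. Total 5.
Augment source→C→dst: bottleneck 2. Total 7.
Augment source→D→E→dst: bottleneck 1. Total 8.
No augmenting path remains in the residual graph.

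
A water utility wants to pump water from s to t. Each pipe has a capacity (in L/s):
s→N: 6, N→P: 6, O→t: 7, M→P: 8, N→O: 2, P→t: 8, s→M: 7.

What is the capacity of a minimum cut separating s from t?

Max flow = 10 (via 3 augmenting paths).
In the residual at optimum, the set reachable from s is {M, N, P, s}.
Cut edges: N→O (cap 2), P→t (cap 8). Sum = 10.

10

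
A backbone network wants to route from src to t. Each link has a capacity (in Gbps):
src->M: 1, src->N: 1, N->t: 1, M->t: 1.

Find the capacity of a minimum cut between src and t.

2

Max flow = 2 (via 2 augmenting paths).
In the residual at optimum, the set reachable from src is {src}.
Cut edges: src->N (cap 1), src->M (cap 1). Sum = 2.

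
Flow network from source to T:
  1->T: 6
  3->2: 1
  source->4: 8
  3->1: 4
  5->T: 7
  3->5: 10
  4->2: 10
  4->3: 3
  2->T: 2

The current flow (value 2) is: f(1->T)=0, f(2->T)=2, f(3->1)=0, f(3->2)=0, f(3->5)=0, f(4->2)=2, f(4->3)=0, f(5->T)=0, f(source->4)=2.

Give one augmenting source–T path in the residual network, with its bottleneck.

source->4->3->1->T, bottleneck 3

Residual along source->4->3->1->T: source->4: 6, 4->3: 3, 3->1: 4, 1->T: 6.
Bottleneck = min = 3.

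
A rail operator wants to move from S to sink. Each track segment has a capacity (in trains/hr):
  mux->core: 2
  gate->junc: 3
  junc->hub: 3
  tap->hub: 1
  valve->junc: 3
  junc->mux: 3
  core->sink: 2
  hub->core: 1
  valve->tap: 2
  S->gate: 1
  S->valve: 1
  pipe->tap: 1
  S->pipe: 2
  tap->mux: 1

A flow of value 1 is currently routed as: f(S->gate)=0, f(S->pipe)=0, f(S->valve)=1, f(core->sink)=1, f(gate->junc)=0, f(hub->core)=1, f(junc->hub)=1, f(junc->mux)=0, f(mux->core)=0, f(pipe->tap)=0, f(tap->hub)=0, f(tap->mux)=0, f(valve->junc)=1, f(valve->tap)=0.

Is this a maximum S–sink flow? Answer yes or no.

No

Residual path S->pipe->tap->mux->core->sink has bottleneck 1 > 0.
Pushing 1 along it raises the flow to 2, so the given flow is not maximum.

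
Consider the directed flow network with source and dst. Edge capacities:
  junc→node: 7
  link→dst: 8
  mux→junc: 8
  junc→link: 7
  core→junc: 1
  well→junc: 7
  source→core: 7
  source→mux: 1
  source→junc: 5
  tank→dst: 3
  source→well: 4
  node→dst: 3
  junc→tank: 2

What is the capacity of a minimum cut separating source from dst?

11

Max flow = 11 (via 5 augmenting paths).
In the residual at optimum, the set reachable from source is {core, source}.
Cut edges: source→mux (cap 1), source→well (cap 4), source→junc (cap 5), core→junc (cap 1). Sum = 11.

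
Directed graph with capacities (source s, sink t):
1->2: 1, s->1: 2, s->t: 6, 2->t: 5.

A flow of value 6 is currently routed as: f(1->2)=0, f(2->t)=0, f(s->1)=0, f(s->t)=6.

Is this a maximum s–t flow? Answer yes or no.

No

Residual path s->1->2->t has bottleneck 1 > 0.
Pushing 1 along it raises the flow to 7, so the given flow is not maximum.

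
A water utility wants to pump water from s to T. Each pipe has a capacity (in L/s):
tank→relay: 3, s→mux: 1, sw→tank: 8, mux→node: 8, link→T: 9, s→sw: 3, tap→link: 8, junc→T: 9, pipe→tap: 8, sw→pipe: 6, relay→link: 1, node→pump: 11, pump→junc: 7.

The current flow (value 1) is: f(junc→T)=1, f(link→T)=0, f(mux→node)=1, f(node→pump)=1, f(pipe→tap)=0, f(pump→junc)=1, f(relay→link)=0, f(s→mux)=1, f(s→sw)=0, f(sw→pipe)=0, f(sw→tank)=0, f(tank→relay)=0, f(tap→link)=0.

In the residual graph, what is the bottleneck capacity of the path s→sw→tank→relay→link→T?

1

Residual capacities along the path: s→sw: 3, sw→tank: 8, tank→relay: 3, relay→link: 1, link→T: 9.
Minimum is 1.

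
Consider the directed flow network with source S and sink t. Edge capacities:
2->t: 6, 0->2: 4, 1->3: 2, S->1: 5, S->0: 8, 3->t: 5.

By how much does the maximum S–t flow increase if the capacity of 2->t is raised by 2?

0

Original max flow = 6.
Edge 2->t does not cross the min cut (source side {0, 1, S}), so extra capacity there cannot help.
New max flow = 6. Increase = 0.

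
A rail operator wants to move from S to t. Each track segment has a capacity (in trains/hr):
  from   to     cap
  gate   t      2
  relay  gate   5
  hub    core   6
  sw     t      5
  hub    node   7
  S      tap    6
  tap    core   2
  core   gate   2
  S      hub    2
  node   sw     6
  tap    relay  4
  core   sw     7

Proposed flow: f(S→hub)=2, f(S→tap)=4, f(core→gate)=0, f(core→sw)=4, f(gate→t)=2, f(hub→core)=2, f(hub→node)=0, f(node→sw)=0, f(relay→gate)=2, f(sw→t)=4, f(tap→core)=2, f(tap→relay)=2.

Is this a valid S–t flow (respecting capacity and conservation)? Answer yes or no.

Yes

Every edge has 0 ≤ f(e) ≤ cap(e).
At each intermediate node, inflow equals outflow.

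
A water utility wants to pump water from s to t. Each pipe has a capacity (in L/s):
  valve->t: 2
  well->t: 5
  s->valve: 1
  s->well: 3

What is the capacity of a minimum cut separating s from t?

4

Max flow = 4 (via 2 augmenting paths).
In the residual at optimum, the set reachable from s is {s}.
Cut edges: s->valve (cap 1), s->well (cap 3). Sum = 4.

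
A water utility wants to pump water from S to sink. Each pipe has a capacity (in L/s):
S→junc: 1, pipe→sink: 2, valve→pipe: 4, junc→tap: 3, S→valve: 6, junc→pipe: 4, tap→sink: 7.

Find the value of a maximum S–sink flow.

Augment S→valve→pipe→sink: bottleneck 2. Total 2.
Augment S→junc→tap→sink: bottleneck 1. Total 3.
No augmenting path remains in the residual graph.

3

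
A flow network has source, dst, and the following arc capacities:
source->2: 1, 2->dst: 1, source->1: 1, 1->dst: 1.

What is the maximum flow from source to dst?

2

Augment source->2->dst: bottleneck 1. Total 1.
Augment source->1->dst: bottleneck 1. Total 2.
No augmenting path remains in the residual graph.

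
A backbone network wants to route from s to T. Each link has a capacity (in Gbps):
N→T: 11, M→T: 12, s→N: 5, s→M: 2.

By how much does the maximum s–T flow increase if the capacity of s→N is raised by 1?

Original max flow = 7.
After raising cap(s→N), augmenting paths through that edge carry 1 more unit.
New max flow = 8. Increase = 1.

1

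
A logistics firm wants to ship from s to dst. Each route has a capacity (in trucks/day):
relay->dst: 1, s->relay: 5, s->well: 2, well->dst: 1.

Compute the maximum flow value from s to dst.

2

Augment s->relay->dst: bottleneck 1. Total 1.
Augment s->well->dst: bottleneck 1. Total 2.
No augmenting path remains in the residual graph.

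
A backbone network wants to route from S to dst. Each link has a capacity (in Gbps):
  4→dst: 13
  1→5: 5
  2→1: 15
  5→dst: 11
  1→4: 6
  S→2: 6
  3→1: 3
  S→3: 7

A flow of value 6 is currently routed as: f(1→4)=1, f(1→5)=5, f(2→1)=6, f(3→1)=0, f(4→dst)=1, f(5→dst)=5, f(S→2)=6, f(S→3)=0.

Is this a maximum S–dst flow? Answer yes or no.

No

Residual path S→3→1→4→dst has bottleneck 3 > 0.
Pushing 3 along it raises the flow to 9, so the given flow is not maximum.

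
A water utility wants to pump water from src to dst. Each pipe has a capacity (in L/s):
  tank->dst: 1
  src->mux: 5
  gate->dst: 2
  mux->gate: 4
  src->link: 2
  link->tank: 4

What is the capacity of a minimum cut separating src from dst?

3

Max flow = 3 (via 2 augmenting paths).
In the residual at optimum, the set reachable from src is {gate, link, mux, src, tank}.
Cut edges: gate->dst (cap 2), tank->dst (cap 1). Sum = 3.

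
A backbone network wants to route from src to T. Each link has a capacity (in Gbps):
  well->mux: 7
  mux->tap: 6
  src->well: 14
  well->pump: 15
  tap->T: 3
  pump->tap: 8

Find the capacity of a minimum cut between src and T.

3

Max flow = 3 (via 1 augmenting path).
In the residual at optimum, the set reachable from src is {mux, pump, src, tap, well}.
Cut edges: tap->T (cap 3). Sum = 3.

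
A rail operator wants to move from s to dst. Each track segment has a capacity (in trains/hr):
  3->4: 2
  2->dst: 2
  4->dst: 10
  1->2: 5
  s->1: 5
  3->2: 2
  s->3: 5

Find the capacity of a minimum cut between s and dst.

Max flow = 4 (via 2 augmenting paths).
In the residual at optimum, the set reachable from s is {1, 2, 3, s}.
Cut edges: 3->4 (cap 2), 2->dst (cap 2). Sum = 4.

4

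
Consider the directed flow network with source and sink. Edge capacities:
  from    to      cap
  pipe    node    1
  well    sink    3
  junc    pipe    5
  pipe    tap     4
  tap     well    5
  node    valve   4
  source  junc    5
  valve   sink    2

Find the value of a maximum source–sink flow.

Augment source→junc→pipe→tap→well→sink: bottleneck 3. Total 3.
Augment source→junc→pipe→node→valve→sink: bottleneck 1. Total 4.
No augmenting path remains in the residual graph.

4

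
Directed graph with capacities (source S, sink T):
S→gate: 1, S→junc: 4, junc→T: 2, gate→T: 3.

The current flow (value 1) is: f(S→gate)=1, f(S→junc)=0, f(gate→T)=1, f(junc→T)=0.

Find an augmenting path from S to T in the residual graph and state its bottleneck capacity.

S→junc→T, bottleneck 2

Residual along S→junc→T: S→junc: 4, junc→T: 2.
Bottleneck = min = 2.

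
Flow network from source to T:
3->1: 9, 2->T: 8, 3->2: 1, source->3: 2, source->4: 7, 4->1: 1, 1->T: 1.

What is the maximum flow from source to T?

2

Augment source->3->2->T: bottleneck 1. Total 1.
Augment source->3->1->T: bottleneck 1. Total 2.
No augmenting path remains in the residual graph.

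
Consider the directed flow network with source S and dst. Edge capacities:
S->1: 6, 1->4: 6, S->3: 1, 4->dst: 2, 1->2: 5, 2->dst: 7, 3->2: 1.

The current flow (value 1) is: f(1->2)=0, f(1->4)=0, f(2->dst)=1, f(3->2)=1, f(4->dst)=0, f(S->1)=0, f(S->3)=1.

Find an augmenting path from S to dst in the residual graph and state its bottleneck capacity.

Residual along S->1->2->dst: S->1: 6, 1->2: 5, 2->dst: 6.
Bottleneck = min = 5.

S->1->2->dst, bottleneck 5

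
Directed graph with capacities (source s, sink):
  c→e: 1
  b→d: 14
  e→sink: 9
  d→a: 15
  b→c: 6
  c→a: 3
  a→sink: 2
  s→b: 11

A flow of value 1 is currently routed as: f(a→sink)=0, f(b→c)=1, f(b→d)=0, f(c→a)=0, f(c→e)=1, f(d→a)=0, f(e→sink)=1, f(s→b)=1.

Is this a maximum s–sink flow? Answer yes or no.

Residual path s→b→c→a→sink has bottleneck 2 > 0.
Pushing 2 along it raises the flow to 3, so the given flow is not maximum.

No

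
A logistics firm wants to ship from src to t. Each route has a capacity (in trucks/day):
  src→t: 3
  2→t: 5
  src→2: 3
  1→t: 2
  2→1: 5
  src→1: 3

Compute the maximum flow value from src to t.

8

Augment src→t: bottleneck 3. Total 3.
Augment src→2→t: bottleneck 3. Total 6.
Augment src→1→t: bottleneck 2. Total 8.
No augmenting path remains in the residual graph.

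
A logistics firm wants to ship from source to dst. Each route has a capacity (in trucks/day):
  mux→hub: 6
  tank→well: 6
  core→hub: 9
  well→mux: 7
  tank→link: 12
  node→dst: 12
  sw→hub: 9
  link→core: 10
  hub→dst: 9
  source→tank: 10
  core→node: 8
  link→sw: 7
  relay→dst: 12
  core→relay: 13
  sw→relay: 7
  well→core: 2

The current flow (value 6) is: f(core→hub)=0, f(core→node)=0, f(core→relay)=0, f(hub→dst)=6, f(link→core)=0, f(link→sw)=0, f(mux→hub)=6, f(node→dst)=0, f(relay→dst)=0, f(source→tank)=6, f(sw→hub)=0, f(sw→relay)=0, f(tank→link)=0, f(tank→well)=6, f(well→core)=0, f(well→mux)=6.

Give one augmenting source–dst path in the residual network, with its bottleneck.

Residual along source→tank→link→sw→relay→dst: source→tank: 4, tank→link: 12, link→sw: 7, sw→relay: 7, relay→dst: 12.
Bottleneck = min = 4.

source→tank→link→sw→relay→dst, bottleneck 4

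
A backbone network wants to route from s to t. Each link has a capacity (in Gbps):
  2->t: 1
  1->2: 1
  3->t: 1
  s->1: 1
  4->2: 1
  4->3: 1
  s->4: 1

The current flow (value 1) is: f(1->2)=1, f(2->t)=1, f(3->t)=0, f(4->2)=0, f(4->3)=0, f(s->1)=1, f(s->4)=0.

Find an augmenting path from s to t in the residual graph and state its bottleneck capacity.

s->4->3->t, bottleneck 1

Residual along s->4->3->t: s->4: 1, 4->3: 1, 3->t: 1.
Bottleneck = min = 1.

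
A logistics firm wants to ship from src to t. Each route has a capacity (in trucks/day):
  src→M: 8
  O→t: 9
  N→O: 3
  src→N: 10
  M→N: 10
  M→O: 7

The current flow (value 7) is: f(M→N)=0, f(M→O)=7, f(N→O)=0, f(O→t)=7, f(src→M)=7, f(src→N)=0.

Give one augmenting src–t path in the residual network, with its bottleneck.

src→N→O→t, bottleneck 2

Residual along src→N→O→t: src→N: 10, N→O: 3, O→t: 2.
Bottleneck = min = 2.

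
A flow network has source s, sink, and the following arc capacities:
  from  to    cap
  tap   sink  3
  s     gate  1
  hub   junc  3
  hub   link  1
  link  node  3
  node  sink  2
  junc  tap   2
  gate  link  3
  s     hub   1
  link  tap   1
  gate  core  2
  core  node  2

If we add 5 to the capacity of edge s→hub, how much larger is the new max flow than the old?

2

Original max flow = 2.
After raising cap(s→hub), augmenting paths through that edge carry 2 more units.
New max flow = 4. Increase = 2.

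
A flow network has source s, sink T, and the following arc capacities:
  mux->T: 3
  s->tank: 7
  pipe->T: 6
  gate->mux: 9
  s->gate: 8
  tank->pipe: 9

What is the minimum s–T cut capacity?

Max flow = 9 (via 2 augmenting paths).
In the residual at optimum, the set reachable from s is {gate, mux, pipe, s, tank}.
Cut edges: pipe->T (cap 6), mux->T (cap 3). Sum = 9.

9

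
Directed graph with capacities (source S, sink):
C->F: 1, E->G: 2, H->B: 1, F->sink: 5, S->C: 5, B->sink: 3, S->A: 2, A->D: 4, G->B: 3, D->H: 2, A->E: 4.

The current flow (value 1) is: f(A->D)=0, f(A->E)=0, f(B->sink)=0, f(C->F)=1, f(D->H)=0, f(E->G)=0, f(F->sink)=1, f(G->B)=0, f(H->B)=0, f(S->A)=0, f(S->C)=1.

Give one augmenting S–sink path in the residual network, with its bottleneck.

Residual along S->A->D->H->B->sink: S->A: 2, A->D: 4, D->H: 2, H->B: 1, B->sink: 3.
Bottleneck = min = 1.

S->A->D->H->B->sink, bottleneck 1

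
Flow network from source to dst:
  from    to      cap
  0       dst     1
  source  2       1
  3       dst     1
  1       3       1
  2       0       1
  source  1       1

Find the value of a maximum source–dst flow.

2

Augment source->2->0->dst: bottleneck 1. Total 1.
Augment source->1->3->dst: bottleneck 1. Total 2.
No augmenting path remains in the residual graph.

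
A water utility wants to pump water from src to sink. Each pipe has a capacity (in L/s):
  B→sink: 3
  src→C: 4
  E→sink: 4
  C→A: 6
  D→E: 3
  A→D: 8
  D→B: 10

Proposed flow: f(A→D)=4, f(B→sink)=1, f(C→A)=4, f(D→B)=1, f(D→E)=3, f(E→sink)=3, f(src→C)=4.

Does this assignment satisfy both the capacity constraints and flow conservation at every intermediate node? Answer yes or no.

Yes

Every edge has 0 ≤ f(e) ≤ cap(e).
At each intermediate node, inflow equals outflow.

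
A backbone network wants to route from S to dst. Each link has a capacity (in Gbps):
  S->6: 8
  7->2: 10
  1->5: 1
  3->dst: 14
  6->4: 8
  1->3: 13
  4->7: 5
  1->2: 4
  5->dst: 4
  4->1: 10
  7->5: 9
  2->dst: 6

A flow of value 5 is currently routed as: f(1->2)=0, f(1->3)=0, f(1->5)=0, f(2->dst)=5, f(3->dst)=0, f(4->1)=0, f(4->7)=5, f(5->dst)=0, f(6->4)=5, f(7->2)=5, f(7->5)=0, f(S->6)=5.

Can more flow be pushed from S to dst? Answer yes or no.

Residual path S->6->4->1->3->dst has bottleneck 3 > 0.
Pushing 3 along it raises the flow to 8, so the given flow is not maximum.

Yes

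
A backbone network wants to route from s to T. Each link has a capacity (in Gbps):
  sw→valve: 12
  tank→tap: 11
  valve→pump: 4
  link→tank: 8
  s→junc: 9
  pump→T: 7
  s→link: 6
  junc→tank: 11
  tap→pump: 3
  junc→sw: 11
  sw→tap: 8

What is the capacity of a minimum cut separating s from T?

7

Max flow = 7 (via 2 augmenting paths).
In the residual at optimum, the set reachable from s is {junc, link, s, sw, tank, tap, valve}.
Cut edges: tap→pump (cap 3), valve→pump (cap 4). Sum = 7.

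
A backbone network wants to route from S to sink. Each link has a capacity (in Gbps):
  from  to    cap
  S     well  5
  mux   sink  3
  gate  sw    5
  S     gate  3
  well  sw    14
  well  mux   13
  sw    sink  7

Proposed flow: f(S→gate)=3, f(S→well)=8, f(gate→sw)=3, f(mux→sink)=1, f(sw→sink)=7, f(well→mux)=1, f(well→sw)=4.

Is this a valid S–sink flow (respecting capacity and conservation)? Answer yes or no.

Capacity violated on S→well: flow 8 > capacity 5.

No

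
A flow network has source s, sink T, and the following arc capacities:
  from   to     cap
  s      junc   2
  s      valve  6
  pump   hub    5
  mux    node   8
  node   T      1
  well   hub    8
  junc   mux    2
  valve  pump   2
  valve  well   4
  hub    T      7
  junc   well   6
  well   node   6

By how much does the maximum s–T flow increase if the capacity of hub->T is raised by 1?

Original max flow = 8.
Edge hub->T does not cross the min cut (source side {s}), so extra capacity there cannot help.
New max flow = 8. Increase = 0.

0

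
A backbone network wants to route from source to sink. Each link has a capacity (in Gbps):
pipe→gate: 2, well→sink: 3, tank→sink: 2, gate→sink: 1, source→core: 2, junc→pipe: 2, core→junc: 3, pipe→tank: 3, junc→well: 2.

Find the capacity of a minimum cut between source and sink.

Max flow = 2 (via 1 augmenting path).
In the residual at optimum, the set reachable from source is {source}.
Cut edges: source→core (cap 2). Sum = 2.

2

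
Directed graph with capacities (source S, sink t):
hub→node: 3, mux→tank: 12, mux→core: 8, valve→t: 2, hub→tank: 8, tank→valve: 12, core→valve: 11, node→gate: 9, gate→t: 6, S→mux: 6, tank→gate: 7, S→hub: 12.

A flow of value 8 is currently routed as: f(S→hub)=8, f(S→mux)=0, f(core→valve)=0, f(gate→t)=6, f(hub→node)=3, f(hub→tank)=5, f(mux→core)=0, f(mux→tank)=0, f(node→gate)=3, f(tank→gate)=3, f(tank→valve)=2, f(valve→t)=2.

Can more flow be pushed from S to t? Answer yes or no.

Residual reachable from S: {S, core, gate, hub, mux, node, tank, valve}; t is not reachable.
Saturated cut: gate→t, valve→t with total capacity 8 = current flow value. Flow is maximum.

No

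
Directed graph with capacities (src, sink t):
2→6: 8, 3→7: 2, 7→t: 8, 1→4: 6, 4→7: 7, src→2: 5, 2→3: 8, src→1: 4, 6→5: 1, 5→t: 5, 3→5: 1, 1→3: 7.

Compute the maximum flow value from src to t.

Augment src→1→4→7→t: bottleneck 4. Total 4.
Augment src→2→3→7→t: bottleneck 2. Total 6.
Augment src→2→3→5→t: bottleneck 1. Total 7.
Augment src→2→6→5→t: bottleneck 1. Total 8.
No augmenting path remains in the residual graph.

8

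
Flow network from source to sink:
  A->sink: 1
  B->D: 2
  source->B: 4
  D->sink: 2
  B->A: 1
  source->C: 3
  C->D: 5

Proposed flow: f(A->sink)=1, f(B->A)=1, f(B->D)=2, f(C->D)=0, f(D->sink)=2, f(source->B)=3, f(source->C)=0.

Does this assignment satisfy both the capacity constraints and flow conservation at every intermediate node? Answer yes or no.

Yes

Every edge has 0 ≤ f(e) ≤ cap(e).
At each intermediate node, inflow equals outflow.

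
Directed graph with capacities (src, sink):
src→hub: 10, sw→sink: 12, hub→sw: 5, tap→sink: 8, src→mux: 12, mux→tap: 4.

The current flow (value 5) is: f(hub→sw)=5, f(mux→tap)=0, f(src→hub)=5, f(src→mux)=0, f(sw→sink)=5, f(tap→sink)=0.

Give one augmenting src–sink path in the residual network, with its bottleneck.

Residual along src→mux→tap→sink: src→mux: 12, mux→tap: 4, tap→sink: 8.
Bottleneck = min = 4.

src→mux→tap→sink, bottleneck 4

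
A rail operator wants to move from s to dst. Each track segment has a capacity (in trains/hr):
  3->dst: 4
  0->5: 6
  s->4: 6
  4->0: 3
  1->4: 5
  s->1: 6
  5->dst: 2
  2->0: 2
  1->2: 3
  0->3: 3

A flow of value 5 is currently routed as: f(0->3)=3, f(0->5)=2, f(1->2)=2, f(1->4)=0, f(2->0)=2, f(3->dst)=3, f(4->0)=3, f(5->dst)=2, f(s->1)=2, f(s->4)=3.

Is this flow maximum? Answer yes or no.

Residual reachable from s: {1, 2, 4, s}; dst is not reachable.
Saturated cut: 2->0, 4->0 with total capacity 5 = current flow value. Flow is maximum.

Yes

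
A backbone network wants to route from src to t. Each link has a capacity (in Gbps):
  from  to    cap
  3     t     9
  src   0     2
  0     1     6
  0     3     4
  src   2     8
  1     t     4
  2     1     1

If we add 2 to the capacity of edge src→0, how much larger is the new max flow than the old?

Original max flow = 3.
After raising cap(src→0), augmenting paths through that edge carry 2 more units.
New max flow = 5. Increase = 2.

2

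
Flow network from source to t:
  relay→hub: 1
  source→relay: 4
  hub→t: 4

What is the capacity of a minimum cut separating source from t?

1

Max flow = 1 (via 1 augmenting path).
In the residual at optimum, the set reachable from source is {relay, source}.
Cut edges: relay→hub (cap 1). Sum = 1.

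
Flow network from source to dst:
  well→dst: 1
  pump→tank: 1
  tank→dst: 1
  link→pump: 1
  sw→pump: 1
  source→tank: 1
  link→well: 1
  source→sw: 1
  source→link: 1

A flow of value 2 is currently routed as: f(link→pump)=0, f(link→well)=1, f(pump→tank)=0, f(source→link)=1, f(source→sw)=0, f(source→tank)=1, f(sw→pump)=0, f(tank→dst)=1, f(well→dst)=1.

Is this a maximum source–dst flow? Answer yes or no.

Residual reachable from source: {pump, source, sw, tank}; dst is not reachable.
Saturated cut: source→link, tank→dst with total capacity 2 = current flow value. Flow is maximum.

Yes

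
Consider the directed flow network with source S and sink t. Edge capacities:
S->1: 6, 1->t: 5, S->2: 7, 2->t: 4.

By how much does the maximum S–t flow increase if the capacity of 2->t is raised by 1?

1

Original max flow = 9.
After raising cap(2->t), augmenting paths through that edge carry 1 more unit.
New max flow = 10. Increase = 1.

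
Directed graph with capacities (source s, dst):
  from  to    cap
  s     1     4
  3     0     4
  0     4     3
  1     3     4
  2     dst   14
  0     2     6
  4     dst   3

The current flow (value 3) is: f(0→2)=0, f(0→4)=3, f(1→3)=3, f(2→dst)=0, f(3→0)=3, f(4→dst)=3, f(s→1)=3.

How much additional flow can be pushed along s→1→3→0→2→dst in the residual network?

1

Residual capacities along the path: s→1: 1, 1→3: 1, 3→0: 1, 0→2: 6, 2→dst: 14.
Minimum is 1.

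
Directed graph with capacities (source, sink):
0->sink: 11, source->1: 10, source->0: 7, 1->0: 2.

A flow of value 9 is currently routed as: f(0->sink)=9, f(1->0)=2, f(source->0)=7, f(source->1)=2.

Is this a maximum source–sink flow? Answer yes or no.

Residual reachable from source: {1, source}; sink is not reachable.
Saturated cut: source->0, 1->0 with total capacity 9 = current flow value. Flow is maximum.

Yes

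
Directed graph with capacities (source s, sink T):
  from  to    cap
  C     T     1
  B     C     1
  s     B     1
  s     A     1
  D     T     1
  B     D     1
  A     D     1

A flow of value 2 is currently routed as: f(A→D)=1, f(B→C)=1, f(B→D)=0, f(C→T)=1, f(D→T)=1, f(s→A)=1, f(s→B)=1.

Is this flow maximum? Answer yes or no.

Residual reachable from s: {s}; T is not reachable.
Saturated cut: s→B, s→A with total capacity 2 = current flow value. Flow is maximum.

Yes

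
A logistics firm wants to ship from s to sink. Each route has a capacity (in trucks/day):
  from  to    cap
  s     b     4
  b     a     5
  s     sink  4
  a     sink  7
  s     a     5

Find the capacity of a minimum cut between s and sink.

Max flow = 11 (via 3 augmenting paths).
In the residual at optimum, the set reachable from s is {a, b, s}.
Cut edges: s→sink (cap 4), a→sink (cap 7). Sum = 11.

11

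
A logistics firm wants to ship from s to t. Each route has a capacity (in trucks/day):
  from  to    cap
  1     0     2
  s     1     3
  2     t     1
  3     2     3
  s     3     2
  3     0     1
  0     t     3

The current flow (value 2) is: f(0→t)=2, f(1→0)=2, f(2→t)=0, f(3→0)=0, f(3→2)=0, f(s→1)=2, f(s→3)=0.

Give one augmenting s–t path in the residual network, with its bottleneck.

s→3→0→t, bottleneck 1

Residual along s→3→0→t: s→3: 2, 3→0: 1, 0→t: 1.
Bottleneck = min = 1.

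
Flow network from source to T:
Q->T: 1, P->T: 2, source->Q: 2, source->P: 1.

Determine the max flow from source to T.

Augment source->Q->T: bottleneck 1. Total 1.
Augment source->P->T: bottleneck 1. Total 2.
No augmenting path remains in the residual graph.

2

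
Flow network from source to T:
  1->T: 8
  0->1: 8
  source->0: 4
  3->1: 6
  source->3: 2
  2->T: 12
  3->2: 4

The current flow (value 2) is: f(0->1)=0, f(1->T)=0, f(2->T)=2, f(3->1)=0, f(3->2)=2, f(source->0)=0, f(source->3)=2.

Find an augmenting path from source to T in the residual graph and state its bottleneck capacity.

source->0->1->T, bottleneck 4

Residual along source->0->1->T: source->0: 4, 0->1: 8, 1->T: 8.
Bottleneck = min = 4.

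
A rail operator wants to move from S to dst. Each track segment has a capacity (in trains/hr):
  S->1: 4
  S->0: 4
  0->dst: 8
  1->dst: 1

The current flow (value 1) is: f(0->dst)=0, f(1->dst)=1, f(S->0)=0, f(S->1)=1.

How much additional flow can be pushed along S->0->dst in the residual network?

Residual capacities along the path: S->0: 4, 0->dst: 8.
Minimum is 4.

4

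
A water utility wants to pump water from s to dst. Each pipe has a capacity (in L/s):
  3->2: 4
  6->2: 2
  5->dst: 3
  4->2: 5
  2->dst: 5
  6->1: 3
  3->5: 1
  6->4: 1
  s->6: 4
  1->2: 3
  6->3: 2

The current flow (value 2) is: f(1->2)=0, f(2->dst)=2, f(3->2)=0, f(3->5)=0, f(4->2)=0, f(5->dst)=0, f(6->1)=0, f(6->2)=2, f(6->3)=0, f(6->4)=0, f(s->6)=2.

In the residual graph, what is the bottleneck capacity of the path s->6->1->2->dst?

2

Residual capacities along the path: s->6: 2, 6->1: 3, 1->2: 3, 2->dst: 3.
Minimum is 2.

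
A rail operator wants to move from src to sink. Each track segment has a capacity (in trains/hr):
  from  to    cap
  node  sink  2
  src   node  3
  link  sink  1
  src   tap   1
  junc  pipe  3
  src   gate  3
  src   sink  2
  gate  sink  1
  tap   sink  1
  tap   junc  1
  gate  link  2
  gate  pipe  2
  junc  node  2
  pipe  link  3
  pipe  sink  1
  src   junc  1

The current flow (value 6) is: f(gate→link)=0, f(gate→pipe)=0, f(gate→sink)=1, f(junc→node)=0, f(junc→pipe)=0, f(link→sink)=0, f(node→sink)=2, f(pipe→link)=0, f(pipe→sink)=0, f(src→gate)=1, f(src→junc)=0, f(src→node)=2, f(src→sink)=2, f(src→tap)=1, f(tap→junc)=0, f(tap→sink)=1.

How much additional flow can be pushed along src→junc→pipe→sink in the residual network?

Residual capacities along the path: src→junc: 1, junc→pipe: 3, pipe→sink: 1.
Minimum is 1.

1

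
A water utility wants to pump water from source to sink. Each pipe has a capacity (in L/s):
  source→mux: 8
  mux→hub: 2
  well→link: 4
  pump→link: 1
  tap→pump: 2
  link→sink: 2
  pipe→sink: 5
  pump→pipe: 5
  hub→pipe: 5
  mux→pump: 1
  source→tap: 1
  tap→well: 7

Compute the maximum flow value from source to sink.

4

Augment source→mux→hub→pipe→sink: bottleneck 2. Total 2.
Augment source→mux→pump→pipe→sink: bottleneck 1. Total 3.
Augment source→tap→pump→pipe→sink: bottleneck 1. Total 4.
No augmenting path remains in the residual graph.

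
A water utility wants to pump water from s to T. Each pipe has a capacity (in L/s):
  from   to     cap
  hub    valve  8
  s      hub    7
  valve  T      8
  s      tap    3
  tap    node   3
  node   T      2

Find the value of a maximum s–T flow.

9

Augment s→tap→node→T: bottleneck 2. Total 2.
Augment s→hub→valve→T: bottleneck 7. Total 9.
No augmenting path remains in the residual graph.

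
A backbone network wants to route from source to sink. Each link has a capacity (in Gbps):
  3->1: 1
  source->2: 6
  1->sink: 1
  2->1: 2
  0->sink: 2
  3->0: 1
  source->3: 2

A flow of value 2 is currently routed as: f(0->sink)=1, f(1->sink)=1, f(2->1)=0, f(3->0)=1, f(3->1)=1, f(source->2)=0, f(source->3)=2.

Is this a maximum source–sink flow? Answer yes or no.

Yes

Residual reachable from source: {1, 2, 3, source}; sink is not reachable.
Saturated cut: 3->0, 1->sink with total capacity 2 = current flow value. Flow is maximum.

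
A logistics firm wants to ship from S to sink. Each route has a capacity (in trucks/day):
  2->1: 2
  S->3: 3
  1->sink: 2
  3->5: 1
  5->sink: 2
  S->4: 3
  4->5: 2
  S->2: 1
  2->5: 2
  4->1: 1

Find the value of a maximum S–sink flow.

Augment S->2->1->sink: bottleneck 1. Total 1.
Augment S->4->5->sink: bottleneck 2. Total 3.
Augment S->4->1->sink: bottleneck 1. Total 4.
No augmenting path remains in the residual graph.

4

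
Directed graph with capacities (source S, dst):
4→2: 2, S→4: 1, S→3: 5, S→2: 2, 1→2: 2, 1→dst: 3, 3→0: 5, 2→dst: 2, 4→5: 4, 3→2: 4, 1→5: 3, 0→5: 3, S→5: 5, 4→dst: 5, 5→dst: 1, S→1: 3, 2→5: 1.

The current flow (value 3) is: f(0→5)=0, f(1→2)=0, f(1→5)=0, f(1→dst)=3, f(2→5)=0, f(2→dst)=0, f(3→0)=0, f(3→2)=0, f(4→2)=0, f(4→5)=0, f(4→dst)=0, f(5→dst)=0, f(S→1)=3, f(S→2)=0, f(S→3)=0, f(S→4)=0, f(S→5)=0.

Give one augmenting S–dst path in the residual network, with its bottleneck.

Residual along S→4→dst: S→4: 1, 4→dst: 5.
Bottleneck = min = 1.

S→4→dst, bottleneck 1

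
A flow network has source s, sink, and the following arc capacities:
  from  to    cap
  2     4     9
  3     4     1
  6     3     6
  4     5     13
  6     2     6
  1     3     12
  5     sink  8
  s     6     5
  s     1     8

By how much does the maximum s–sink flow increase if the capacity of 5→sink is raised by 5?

Original max flow = 6.
Edge 5→sink does not cross the min cut (source side {1, 3, s}), so extra capacity there cannot help.
New max flow = 6. Increase = 0.

0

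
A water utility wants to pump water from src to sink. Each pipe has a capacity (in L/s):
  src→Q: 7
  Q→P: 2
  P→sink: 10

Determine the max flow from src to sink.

2

Augment src→Q→P→sink: bottleneck 2. Total 2.
No augmenting path remains in the residual graph.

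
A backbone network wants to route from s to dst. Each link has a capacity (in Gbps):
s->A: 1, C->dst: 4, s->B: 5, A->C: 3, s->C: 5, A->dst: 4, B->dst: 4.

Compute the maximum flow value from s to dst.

9

Augment s->A->dst: bottleneck 1. Total 1.
Augment s->B->dst: bottleneck 4. Total 5.
Augment s->C->dst: bottleneck 4. Total 9.
No augmenting path remains in the residual graph.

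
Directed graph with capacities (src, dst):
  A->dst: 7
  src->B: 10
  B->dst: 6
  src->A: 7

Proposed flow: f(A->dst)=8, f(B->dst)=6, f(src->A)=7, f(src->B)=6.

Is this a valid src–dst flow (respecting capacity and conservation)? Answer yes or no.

Capacity violated on A->dst: flow 8 > capacity 7.

No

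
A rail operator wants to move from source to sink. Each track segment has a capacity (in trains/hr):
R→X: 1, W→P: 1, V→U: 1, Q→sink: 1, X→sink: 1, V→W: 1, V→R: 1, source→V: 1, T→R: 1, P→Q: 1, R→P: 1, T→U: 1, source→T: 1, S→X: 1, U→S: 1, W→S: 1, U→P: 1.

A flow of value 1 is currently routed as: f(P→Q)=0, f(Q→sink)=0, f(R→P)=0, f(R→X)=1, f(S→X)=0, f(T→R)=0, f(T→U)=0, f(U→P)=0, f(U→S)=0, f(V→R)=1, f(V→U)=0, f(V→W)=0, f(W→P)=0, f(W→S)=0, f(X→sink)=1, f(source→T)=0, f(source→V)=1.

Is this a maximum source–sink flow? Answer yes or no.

No

Residual path source→T→R→P→Q→sink has bottleneck 1 > 0.
Pushing 1 along it raises the flow to 2, so the given flow is not maximum.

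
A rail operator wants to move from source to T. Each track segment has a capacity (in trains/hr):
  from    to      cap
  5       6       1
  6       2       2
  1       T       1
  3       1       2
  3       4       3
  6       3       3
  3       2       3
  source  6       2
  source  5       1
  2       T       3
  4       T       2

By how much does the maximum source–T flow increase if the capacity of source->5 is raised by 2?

0

Original max flow = 3.
Even with extra capacity on source->5, another cut of capacity 3 remains binding.
New max flow = 3. Increase = 0.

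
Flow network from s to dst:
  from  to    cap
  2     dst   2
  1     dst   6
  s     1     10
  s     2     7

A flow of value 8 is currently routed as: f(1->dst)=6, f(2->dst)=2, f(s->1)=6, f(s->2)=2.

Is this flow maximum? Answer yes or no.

Residual reachable from s: {1, 2, s}; dst is not reachable.
Saturated cut: 1->dst, 2->dst with total capacity 8 = current flow value. Flow is maximum.

Yes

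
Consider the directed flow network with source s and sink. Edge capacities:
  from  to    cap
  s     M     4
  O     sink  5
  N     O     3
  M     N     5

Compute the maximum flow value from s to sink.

3

Augment s->M->N->O->sink: bottleneck 3. Total 3.
No augmenting path remains in the residual graph.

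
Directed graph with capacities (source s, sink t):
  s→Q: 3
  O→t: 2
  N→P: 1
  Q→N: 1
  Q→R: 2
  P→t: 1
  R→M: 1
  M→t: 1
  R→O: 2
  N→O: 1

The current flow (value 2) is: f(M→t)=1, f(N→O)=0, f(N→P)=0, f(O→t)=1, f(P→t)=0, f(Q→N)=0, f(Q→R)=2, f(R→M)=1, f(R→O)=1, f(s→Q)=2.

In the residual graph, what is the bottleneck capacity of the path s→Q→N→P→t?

1

Residual capacities along the path: s→Q: 1, Q→N: 1, N→P: 1, P→t: 1.
Minimum is 1.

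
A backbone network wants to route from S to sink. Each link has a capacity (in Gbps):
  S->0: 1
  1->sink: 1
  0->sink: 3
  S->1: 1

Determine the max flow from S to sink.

Augment S->1->sink: bottleneck 1. Total 1.
Augment S->0->sink: bottleneck 1. Total 2.
No augmenting path remains in the residual graph.

2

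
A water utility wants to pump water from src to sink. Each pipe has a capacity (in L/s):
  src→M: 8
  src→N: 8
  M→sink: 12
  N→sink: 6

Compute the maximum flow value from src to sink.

Augment src→M→sink: bottleneck 8. Total 8.
Augment src→N→sink: bottleneck 6. Total 14.
No augmenting path remains in the residual graph.

14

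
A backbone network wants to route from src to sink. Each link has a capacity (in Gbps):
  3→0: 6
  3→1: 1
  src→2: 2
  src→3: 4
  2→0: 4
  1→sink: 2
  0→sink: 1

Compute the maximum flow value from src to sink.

2

Augment src→2→0→sink: bottleneck 1. Total 1.
Augment src→3→1→sink: bottleneck 1. Total 2.
No augmenting path remains in the residual graph.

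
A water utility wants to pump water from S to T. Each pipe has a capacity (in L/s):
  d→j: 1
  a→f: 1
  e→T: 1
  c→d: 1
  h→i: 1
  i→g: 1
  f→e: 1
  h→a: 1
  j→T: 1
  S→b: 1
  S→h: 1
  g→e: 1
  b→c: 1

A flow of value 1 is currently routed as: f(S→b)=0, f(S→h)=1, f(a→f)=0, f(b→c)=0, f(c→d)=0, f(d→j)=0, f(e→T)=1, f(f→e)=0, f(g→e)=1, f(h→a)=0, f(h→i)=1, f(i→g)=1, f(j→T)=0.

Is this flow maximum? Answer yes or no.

Residual path S→b→c→d→j→T has bottleneck 1 > 0.
Pushing 1 along it raises the flow to 2, so the given flow is not maximum.

No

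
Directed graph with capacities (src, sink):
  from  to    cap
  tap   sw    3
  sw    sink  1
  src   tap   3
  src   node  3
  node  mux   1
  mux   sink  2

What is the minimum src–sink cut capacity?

Max flow = 2 (via 2 augmenting paths).
In the residual at optimum, the set reachable from src is {node, src, sw, tap}.
Cut edges: node->mux (cap 1), sw->sink (cap 1). Sum = 2.

2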